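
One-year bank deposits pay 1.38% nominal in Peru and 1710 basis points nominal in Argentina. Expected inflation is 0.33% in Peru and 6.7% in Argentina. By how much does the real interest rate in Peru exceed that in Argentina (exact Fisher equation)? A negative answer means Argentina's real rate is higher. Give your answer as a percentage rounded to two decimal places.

-8.70%

Peru: (1 + 0.0138)/(1 + 0.0033) − 1 = 1.0465%
Argentina: (1 + 0.1710)/(1 + 0.0670) − 1 = 9.7470%
Differential = 1.0465% − 9.7470% = -8.7004% → -8.70%.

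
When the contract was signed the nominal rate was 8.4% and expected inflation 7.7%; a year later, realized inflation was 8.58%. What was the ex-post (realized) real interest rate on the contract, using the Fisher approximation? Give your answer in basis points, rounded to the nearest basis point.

Ex-post: 8.4% − 8.58% = -0.180%
So the realized real rate is -18 basis points.

-18 basis points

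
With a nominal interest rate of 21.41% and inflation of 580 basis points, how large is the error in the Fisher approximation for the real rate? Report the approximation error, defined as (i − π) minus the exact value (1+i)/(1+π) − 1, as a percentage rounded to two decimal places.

Approximate: r ≈ 21.410% − 5.800% = 15.6100%
Exact: (1 + 0.2141)/(1 + 0.0580) − 1 = 14.7543%
Error = 15.6100% − 14.7543% = 0.8557% → 0.86%.

0.86%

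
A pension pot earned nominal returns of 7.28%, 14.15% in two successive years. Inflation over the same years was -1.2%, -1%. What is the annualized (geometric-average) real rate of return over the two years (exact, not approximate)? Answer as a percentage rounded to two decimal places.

11.89%

Compound the nominal returns: 1.0728 × 1.1415 = 1.22460120.
Compound inflation: 0.9880 × 0.9900 = 0.97812000.
Deflate: 1.22460120 / 0.97812000 = 1.25199485.
Annualized real rate = 1.25199485^(1/2) − 1 = 11.8926% → 11.89%.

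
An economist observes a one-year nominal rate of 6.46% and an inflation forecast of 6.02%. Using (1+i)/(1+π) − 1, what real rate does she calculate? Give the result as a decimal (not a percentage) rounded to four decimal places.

0.0042

1 + r = 1.06460 / 1.06020 = 1.0041502
r = 1.0041502 − 1 = 0.41502%, i.e. 0.0042.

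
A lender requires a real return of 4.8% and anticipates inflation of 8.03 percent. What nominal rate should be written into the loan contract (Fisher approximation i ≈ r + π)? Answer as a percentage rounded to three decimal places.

12.830%

i ≈ r + π = 4.8% + 8.03% = 12.830%.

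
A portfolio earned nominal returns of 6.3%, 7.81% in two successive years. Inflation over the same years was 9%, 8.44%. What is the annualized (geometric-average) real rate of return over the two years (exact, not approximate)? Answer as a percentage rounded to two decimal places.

-1.53%

Compound the nominal returns: 1.0630 × 1.0781 = 1.14602030.
Compound inflation: 1.0900 × 1.0844 = 1.18199600.
Deflate: 1.14602030 / 1.18199600 = 0.96956360.
Annualized real rate = 0.96956360^(1/2) − 1 = -1.5336% → -1.53%.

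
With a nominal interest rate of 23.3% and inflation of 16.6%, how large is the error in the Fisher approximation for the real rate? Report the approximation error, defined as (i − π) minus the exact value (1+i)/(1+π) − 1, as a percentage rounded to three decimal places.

0.954%

Approximate: r ≈ 23.300% − 16.600% = 6.7000%
Exact: (1 + 0.2330)/(1 + 0.1660) − 1 = 5.7461%
Error = 6.7000% − 5.7461% = 0.9539% → 0.954%.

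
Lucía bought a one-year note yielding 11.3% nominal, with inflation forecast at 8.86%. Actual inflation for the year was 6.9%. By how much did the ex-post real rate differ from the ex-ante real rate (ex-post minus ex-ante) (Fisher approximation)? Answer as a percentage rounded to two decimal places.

Ex-ante: 11.3% − 8.86% = 2.440%
Ex-post: 11.3% − 6.9% = 4.400%
Difference (ex-post − ex-ante) = 1.9600% → 1.96%.

1.96%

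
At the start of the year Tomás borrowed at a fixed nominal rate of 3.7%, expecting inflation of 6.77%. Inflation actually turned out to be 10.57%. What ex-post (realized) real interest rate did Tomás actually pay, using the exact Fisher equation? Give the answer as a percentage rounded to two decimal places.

Ex-post: (1 + 0.0370)/(1 + 0.1057) − 1 = -6.2133%
So the realized real rate is -6.21%.

-6.21%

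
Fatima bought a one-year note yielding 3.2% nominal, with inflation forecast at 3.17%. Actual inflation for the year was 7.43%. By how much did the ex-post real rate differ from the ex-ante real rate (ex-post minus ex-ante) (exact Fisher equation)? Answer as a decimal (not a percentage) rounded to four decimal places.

Ex-ante: (1 + 0.0320)/(1 + 0.0317) − 1 = 0.0291%
Ex-post: (1 + 0.0320)/(1 + 0.0743) − 1 = -3.9374%
Difference (ex-post − ex-ante) = -3.9665% → -0.0397.

-0.0397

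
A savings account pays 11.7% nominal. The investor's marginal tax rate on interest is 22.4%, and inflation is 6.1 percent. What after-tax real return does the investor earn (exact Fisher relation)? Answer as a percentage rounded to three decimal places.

After-tax nominal return = 11.7% × (1 − 0.224) = 9.0792%.
1 + r = 1.090792 / 1.06100 = 1.028079
After-tax real rate = 1.028079 − 1 → 2.808%.

2.808%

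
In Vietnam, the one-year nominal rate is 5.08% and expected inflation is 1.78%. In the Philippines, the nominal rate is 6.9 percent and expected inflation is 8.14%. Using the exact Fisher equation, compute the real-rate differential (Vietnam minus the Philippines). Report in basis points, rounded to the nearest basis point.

Vietnam: (1 + 0.0508)/(1 + 0.0178) − 1 = 3.2423%
The Philippines: (1 + 0.0690)/(1 + 0.0814) − 1 = -1.1467%
Differential = 3.2423% − (-1.1467%) = 4.3889% → 439 basis points.

439 basis points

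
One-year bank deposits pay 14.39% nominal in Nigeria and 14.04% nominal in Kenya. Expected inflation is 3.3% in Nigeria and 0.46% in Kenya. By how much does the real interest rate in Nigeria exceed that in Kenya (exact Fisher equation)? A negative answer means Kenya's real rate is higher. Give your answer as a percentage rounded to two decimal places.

-2.78%

Nigeria: (1 + 0.1439)/(1 + 0.0330) − 1 = 10.7357%
Kenya: (1 + 0.1404)/(1 + 0.0046) − 1 = 13.5178%
Differential = 10.7357% − 13.5178% = -2.7821% → -2.78%.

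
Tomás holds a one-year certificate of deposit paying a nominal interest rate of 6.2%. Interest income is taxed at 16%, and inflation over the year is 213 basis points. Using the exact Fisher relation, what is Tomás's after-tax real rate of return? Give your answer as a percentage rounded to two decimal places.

3.01%

After-tax nominal return = 6.2% × (1 − 0.16) = 5.2080%.
1 + r = 1.05208 / 1.02130 = 1.030138
After-tax real rate = 1.030138 − 1 → 3.01%.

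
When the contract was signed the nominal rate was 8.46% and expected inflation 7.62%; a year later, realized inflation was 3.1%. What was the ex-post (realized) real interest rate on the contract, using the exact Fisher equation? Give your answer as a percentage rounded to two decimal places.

5.20%

Ex-post: (1 + 0.0846)/(1 + 0.0310) − 1 = 5.1988%
So the realized real rate is 5.20%.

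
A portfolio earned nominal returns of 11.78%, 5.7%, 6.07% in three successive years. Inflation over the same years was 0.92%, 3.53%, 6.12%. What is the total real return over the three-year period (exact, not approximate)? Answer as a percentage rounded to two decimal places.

Compound the nominal returns: 1.1178 × 1.0570 × 1.0607 = 1.253233.
Compound inflation: 1.0092 × 1.0353 × 1.0612 = 1.108768.
Deflate: 1.253233 / 1.108768 = 1.130293.
Total real return = 1.130293 − 1 → 13.03%.

13.03%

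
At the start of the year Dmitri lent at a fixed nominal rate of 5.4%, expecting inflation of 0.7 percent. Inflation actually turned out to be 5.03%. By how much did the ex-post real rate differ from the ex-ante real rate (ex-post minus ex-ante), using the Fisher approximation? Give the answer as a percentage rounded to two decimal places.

-4.33%

Ex-ante: 5.4% − 0.7% = 4.700%
Ex-post: 5.4% − 5.03% = 0.370%
Difference (ex-post − ex-ante) = -4.3300% → -4.33%.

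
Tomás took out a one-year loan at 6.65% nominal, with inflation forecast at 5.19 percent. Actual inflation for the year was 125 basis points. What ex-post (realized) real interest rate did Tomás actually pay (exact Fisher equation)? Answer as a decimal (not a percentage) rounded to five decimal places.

Ex-post: (1 + 0.0665)/(1 + 0.0125) − 1 = 5.3333%
So the realized real rate is 0.05333.

0.05333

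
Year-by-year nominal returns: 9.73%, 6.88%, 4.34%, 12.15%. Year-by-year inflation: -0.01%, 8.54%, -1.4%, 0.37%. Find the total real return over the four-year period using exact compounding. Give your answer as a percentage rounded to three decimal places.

27.775%

Nominal growth factor = 1.0973 × 1.0688 × 1.0434 × 1.1215 = 1.372372
Price-level growth factor = 0.9999 × 1.0854 × 0.9860 × 1.0037 = 1.074057
Real growth factor = 1.372372 / 1.074057 = 1.277747
Total real return = 1.277747 − 1 → 27.775%.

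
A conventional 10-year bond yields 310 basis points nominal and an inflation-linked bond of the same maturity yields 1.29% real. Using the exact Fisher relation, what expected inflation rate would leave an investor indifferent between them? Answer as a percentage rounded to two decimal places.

1.79%

(1 + π) = (1 + i)/(1 + r) = 1.03100 / 1.01290 = 1.017869
Break-even inflation = 1.017869 − 1 → 1.79%.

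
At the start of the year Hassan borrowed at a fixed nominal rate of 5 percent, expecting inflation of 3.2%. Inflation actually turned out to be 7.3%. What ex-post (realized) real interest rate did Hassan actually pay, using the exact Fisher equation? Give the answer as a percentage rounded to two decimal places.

Ex-post: (1 + 0.0500)/(1 + 0.0730) − 1 = -2.1435%
So the realized real rate is -2.14%.

-2.14%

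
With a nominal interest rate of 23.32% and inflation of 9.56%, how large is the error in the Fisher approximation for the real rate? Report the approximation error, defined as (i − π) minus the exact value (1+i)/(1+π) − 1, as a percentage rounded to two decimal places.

1.20%

Approximate: r ≈ 23.320% − 9.560% = 13.7600%
Exact: (1 + 0.2332)/(1 + 0.0956) − 1 = 12.5593%
Error = 13.7600% − 12.5593% = 1.2007% → 1.20%.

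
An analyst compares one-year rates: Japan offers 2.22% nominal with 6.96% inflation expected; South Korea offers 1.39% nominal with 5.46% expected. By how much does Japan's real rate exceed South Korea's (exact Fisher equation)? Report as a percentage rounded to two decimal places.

-0.57%

Japan: (1 + 0.0222)/(1 + 0.0696) − 1 = -4.4316%
South Korea: (1 + 0.0139)/(1 + 0.0546) − 1 = -3.8593%
Differential = -4.4316% − (-3.8593%) = -0.5723% → -0.57%.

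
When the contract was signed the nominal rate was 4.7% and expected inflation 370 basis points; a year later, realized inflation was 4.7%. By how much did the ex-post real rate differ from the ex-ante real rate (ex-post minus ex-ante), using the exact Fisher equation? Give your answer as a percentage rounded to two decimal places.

Ex-ante: (1 + 0.0470)/(1 + 0.0370) − 1 = 0.9643%
Ex-post: (1 + 0.0470)/(1 + 0.0470) − 1 = 0.0000%
Difference (ex-post − ex-ante) = -0.9643% → -0.96%.

-0.96%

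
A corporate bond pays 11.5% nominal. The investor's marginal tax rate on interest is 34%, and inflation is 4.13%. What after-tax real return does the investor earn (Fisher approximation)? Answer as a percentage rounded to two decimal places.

3.46%

After-tax nominal return = 11.5% × (1 − 0.34) = 7.5900%.
r ≈ 7.5900% − 4.13% → 3.46%.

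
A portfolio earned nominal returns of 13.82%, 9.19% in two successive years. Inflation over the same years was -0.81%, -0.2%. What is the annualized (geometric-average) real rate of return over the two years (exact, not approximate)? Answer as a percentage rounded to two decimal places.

12.05%

Compound the nominal returns: 1.1382 × 1.0919 = 1.24280058.
Compound inflation: 0.9919 × 0.9980 = 0.98991620.
Deflate: 1.24280058 / 0.98991620 = 1.25546039.
Annualized real rate = 1.25546039^(1/2) − 1 = 12.0473% → 12.05%.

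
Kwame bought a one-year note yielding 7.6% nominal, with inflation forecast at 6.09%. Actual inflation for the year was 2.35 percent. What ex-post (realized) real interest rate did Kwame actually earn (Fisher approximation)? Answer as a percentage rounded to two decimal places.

Ex-post: 7.6% − 2.35% = 5.250%
So the realized real rate is 5.25%.

5.25%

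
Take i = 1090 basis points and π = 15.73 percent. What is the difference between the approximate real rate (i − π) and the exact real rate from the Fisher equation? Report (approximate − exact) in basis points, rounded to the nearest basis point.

-66 basis points

Approximate: r ≈ 10.900% − 15.730% = -4.8300%
Exact: (1 + 0.1090)/(1 + 0.1573) − 1 = -4.1735%
Error = -4.8300% − (-4.1735%) = -0.6565% → -66 basis points.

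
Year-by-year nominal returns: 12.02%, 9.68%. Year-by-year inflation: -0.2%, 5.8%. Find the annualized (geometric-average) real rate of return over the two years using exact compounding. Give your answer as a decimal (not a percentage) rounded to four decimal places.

0.0787

Compound the nominal returns: 1.1202 × 1.0968 = 1.22863536.
Compound inflation: 0.9980 × 1.0580 = 1.05588400.
Deflate: 1.22863536 / 1.05588400 = 1.16360828.
Annualized real rate = 1.16360828^(1/2) − 1 = 7.8707% → 0.0787.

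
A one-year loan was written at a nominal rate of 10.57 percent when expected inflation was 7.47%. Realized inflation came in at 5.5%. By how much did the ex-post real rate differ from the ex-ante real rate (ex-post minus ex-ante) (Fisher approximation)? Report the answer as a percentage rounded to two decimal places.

1.97%

Ex-ante: 10.57% − 7.47% = 3.100%
Ex-post: 10.57% − 5.5% = 5.070%
Difference (ex-post − ex-ante) = 1.9700% → 1.97%.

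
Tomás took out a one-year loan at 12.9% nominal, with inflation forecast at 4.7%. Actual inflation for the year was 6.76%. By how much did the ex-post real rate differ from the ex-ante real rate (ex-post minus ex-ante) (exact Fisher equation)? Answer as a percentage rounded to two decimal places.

-2.08%

Ex-ante: (1 + 0.1290)/(1 + 0.0470) − 1 = 7.8319%
Ex-post: (1 + 0.1290)/(1 + 0.0676) − 1 = 5.7512%
Difference (ex-post − ex-ante) = -2.0807% → -2.08%.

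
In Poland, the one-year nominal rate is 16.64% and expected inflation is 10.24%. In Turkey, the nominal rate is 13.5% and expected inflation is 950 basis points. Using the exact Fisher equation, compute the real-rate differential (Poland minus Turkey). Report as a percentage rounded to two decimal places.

Poland: (1 + 0.1664)/(1 + 0.1024) − 1 = 5.8055%
Turkey: (1 + 0.1350)/(1 + 0.0950) − 1 = 3.6530%
Differential = 5.8055% − 3.6530% = 2.1525% → 2.15%.

2.15%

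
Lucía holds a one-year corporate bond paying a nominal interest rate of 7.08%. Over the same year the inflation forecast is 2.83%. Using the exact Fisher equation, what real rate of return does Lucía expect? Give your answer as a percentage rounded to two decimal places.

1 + r = 1.07080 / 1.02830 = 1.041330
r = 1.041330 − 1 = 4.1330%, i.e. 4.13%.

4.13%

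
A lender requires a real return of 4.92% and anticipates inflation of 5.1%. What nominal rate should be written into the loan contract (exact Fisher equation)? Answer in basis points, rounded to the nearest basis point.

(1 + i) = (1 + r)(1 + π) = 1.04920 × 1.05100 = 1.1027092
i = 1.1027092 − 1, so the required nominal rate is 1027 basis points.

1027 basis points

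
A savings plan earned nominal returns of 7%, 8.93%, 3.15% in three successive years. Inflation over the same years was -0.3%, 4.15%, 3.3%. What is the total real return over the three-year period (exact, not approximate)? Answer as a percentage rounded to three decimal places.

12.085%

Nominal growth factor = 1.0700 × 1.0893 × 1.0315 = 1.202266
Price-level growth factor = 0.9970 × 1.0415 × 1.0330 = 1.072642
Real growth factor = 1.202266 / 1.072642 = 1.120846
Total real return = 1.120846 − 1 → 12.085%.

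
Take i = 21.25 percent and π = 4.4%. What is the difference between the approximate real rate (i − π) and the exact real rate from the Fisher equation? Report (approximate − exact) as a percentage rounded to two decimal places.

0.71%

Approximate: r ≈ 21.250% − 4.400% = 16.8500%
Exact: (1 + 0.2125)/(1 + 0.0440) − 1 = 16.1398%
Error = 16.8500% − 16.1398% = 0.7102% → 0.71%.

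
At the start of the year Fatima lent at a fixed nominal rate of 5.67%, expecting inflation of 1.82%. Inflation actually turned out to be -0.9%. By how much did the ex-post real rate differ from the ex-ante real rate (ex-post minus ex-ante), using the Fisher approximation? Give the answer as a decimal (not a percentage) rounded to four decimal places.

Ex-ante: 5.67% − 1.82% = 3.850%
Ex-post: 5.67% − (-0.9%) = 6.570%
Difference (ex-post − ex-ante) = 2.7200% → 0.0272.

0.0272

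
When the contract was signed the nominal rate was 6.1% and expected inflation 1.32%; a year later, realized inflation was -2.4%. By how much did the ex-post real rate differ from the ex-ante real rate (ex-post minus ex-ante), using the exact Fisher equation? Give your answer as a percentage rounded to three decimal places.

Ex-ante: (1 + 0.0610)/(1 + 0.0132) − 1 = 4.7177%
Ex-post: (1 + 0.0610)/(1 − 0.0240) − 1 = 8.7090%
Difference (ex-post − ex-ante) = 3.9913% → 3.991%.

3.991%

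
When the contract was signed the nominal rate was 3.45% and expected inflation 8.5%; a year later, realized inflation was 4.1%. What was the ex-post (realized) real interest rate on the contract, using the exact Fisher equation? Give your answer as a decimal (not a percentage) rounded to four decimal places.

Ex-post: (1 + 0.0345)/(1 + 0.0410) − 1 = -0.6244%
So the realized real rate is -0.0062.

-0.0062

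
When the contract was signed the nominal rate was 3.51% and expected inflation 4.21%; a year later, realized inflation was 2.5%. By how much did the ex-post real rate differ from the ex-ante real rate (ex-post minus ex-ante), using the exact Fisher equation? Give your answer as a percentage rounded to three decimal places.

Ex-ante: (1 + 0.0351)/(1 + 0.0421) − 1 = -0.6717%
Ex-post: (1 + 0.0351)/(1 + 0.0250) − 1 = 0.9854%
Difference (ex-post − ex-ante) = 1.6571% → 1.657%.

1.657%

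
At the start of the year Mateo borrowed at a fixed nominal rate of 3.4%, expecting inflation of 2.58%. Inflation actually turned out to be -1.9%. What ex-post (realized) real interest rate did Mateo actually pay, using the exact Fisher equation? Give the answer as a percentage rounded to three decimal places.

5.403%

Ex-post: (1 + 0.0340)/(1 − 0.0190) − 1 = 5.4027%
So the realized real rate is 5.403%.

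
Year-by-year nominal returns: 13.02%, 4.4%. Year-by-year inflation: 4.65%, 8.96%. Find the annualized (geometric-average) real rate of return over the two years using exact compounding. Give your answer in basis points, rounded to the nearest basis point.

Nominal growth factor = 1.1302 × 1.0440 = 1.17992880
Price-level growth factor = 1.0465 × 1.0896 = 1.14026640
Real growth factor = 1.17992880 / 1.14026640 = 1.03478345
Annualized real rate = 1.03478345^(1/2) − 1 = 1.7243% → 172 basis points.

172 basis points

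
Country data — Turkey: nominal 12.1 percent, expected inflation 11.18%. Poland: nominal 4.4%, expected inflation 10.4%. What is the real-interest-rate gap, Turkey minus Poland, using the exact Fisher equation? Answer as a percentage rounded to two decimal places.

Turkey: (1 + 0.1210)/(1 + 0.1118) − 1 = 0.8275%
Poland: (1 + 0.0440)/(1 + 0.1040) − 1 = -5.4348%
Differential = 0.8275% − (-5.4348%) = 6.2623% → 6.26%.

6.26%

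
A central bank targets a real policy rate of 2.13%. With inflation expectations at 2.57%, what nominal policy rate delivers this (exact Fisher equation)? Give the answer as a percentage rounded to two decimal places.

(1 + i) = (1 + r)(1 + π) = 1.02130 × 1.02570 = 1.04754741
i = 1.04754741 − 1, so the required nominal rate is 4.75%.

4.75%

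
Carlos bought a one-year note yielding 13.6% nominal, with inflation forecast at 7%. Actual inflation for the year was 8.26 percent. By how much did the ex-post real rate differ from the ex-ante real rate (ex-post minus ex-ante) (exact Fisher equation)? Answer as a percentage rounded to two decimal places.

-1.24%

Ex-ante: (1 + 0.1360)/(1 + 0.0700) − 1 = 6.1682%
Ex-post: (1 + 0.1360)/(1 + 0.0826) − 1 = 4.9326%
Difference (ex-post − ex-ante) = -1.2357% → -1.24%.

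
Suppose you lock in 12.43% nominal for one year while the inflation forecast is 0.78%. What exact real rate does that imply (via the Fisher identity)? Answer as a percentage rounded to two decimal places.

By the Fisher identity, 1 + r = (1 + i)/(1 + π).
1 + r = 1.12430 / 1.00780 = 1.115598
r = 1.115598 − 1 = 11.5598%, i.e. 11.56%.

11.56%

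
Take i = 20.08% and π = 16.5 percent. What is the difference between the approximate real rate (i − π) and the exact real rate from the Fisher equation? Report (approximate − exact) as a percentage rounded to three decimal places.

0.507%

Approximate: r ≈ 20.080% − 16.500% = 3.5800%
Exact: (1 + 0.2008)/(1 + 0.1650) − 1 = 3.0730%
Error = 3.5800% − 3.0730% = 0.5070% → 0.507%.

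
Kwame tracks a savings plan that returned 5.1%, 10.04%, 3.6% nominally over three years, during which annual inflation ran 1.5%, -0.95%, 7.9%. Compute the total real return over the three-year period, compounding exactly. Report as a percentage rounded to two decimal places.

10.45%

Compound the nominal returns: 1.0510 × 1.1004 × 1.0360 = 1.198155.
Compound inflation: 1.0150 × 0.9905 × 1.0790 = 1.084781.
Deflate: 1.198155 / 1.084781 = 1.104514.
Total real return = 1.104514 − 1 → 10.45%.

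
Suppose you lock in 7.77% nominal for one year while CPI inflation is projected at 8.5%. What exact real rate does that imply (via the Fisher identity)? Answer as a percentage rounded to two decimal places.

1 + r = 1.07770 / 1.08500 = 0.993272
r = 0.993272 − 1 = -0.6728%, i.e. -0.67%.

-0.67%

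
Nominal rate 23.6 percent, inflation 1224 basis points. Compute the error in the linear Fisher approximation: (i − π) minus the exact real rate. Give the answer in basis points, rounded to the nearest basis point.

Approximate: r ≈ 23.600% − 12.240% = 11.3600%
Exact: (1 + 0.2360)/(1 + 0.1224) − 1 = 10.1212%
Error = 11.3600% − 10.1212% = 1.2388% → 124 basis points.

124 basis points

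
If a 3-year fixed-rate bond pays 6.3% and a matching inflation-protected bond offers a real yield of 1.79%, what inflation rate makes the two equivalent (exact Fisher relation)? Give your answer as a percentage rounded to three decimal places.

4.431%

(1 + π) = (1 + i)/(1 + r) = 1.06300 / 1.01790 = 1.044307
Break-even inflation = 1.044307 − 1 → 4.431%.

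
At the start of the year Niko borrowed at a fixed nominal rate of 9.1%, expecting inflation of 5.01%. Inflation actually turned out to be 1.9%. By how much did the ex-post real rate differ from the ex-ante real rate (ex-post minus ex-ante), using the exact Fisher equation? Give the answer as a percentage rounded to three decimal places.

3.171%

Ex-ante: (1 + 0.0910)/(1 + 0.0501) − 1 = 3.8949%
Ex-post: (1 + 0.0910)/(1 + 0.0190) − 1 = 7.0658%
Difference (ex-post − ex-ante) = 3.1709% → 3.171%.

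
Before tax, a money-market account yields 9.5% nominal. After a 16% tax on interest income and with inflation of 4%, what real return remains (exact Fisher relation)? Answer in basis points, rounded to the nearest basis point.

After-tax nominal return = 9.5% × (1 − 0.16) = 7.9800%.
1 + r = 1.07980 / 1.04000 = 1.038269
After-tax real rate = 1.038269 − 1 → 383 basis points.

383 basis points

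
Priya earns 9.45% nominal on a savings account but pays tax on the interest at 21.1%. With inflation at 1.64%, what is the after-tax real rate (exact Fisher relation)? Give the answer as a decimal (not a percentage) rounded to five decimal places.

After-tax nominal return = 9.45% × (1 − 0.211) = 7.45605%.
1 + r = 1.0745605 / 1.01640 = 1.057222
After-tax real rate = 1.057222 − 1 → 0.05722.

0.05722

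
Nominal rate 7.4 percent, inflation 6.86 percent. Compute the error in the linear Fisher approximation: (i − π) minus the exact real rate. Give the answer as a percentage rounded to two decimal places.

Approximate: r ≈ 7.400% − 6.860% = 0.5400%
Exact: (1 + 0.0740)/(1 + 0.0686) − 1 = 0.5053%
Error = 0.5400% − 0.5053% = 0.0347% → 0.03%.

0.03%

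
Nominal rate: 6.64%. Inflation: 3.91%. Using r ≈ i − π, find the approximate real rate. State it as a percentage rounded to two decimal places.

r ≈ i − π = 6.64% − 3.91% = 2.73%.

2.73%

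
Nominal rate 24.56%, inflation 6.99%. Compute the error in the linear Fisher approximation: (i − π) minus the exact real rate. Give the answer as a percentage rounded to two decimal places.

1.15%

Approximate: r ≈ 24.560% − 6.990% = 17.5700%
Exact: (1 + 0.2456)/(1 + 0.0699) − 1 = 16.4221%
Error = 17.5700% − 16.4221% = 1.1479% → 1.15%.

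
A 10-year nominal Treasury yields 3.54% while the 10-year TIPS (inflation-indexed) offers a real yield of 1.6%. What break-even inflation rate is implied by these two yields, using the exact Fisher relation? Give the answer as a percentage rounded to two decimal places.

(1 + π) = (1 + i)/(1 + r) = 1.03540 / 1.01600 = 1.019094
Break-even inflation = 1.019094 − 1 → 1.91%.

1.91%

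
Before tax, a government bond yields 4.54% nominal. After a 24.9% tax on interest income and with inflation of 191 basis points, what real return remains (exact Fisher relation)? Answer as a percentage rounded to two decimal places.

1.47%

After-tax nominal return = 4.54% × (1 − 0.249) = 3.40954%.
1 + r = 1.0340954 / 1.01910 = 1.014714
After-tax real rate = 1.014714 − 1 → 1.47%.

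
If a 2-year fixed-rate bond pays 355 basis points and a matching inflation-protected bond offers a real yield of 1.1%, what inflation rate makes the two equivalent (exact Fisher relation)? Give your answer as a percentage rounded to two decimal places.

2.42%

(1 + π) = (1 + i)/(1 + r) = 1.03550 / 1.01100 = 1.024233
Break-even inflation = 1.024233 − 1 → 2.42%.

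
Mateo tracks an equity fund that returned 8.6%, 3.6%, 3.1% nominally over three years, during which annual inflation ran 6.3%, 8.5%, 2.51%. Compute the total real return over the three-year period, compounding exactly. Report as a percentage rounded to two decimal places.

Nominal growth factor = 1.0860 × 1.0360 × 1.0310 = 1.159974
Price-level growth factor = 1.0630 × 1.0850 × 1.0251 = 1.182304
Real growth factor = 1.159974 / 1.182304 = 0.981113
Total real return = 0.981113 − 1 → -1.89%.

-1.89%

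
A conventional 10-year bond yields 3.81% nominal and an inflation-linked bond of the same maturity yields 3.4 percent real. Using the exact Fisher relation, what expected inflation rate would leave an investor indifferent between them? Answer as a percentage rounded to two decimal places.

(1 + π) = (1 + i)/(1 + r) = 1.03810 / 1.03400 = 1.003965
Break-even inflation = 1.003965 − 1 → 0.40%.

0.40%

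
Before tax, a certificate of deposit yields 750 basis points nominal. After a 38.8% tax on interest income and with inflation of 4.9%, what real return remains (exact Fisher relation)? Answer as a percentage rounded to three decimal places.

-0.296%

After-tax nominal return = 7.5% × (1 − 0.388) = 4.5900%.
1 + r = 1.04590 / 1.04900 = 0.9970448
After-tax real rate = 0.9970448 − 1 → -0.296%.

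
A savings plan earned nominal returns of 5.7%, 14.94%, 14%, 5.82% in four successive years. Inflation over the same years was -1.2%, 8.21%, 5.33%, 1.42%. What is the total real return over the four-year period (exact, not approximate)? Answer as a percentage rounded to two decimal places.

Nominal growth factor = 1.0570 × 1.1494 × 1.1400 × 1.0582 = 1.465611
Price-level growth factor = 0.9880 × 1.0821 × 1.0533 × 1.0142 = 1.142089
Real growth factor = 1.465611 / 1.142089 = 1.283272
Total real return = 1.283272 − 1 → 28.33%.

28.33%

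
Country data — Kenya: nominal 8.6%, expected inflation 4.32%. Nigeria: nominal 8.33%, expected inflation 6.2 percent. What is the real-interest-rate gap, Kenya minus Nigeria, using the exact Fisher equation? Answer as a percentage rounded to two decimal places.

Kenya: (1 + 0.0860)/(1 + 0.0432) − 1 = 4.1028%
Nigeria: (1 + 0.0833)/(1 + 0.0620) − 1 = 2.0056%
Differential = 4.1028% − 2.0056% = 2.0971% → 2.10%.

2.10%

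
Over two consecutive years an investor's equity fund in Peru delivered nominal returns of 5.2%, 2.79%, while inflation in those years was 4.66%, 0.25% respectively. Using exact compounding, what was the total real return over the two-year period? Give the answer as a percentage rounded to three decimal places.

3.063%

Nominal growth factor = 1.0520 × 1.0279 = 1.081351
Price-level growth factor = 1.0466 × 1.0025 = 1.049217
Real growth factor = 1.081351 / 1.049217 = 1.030627
Total real return = 1.030627 − 1 → 3.063%.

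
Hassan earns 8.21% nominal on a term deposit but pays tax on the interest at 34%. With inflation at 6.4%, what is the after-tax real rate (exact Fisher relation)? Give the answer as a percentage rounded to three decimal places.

After-tax nominal return = 8.21% × (1 − 0.34) = 5.4186%.
1 + r = 1.054186 / 1.06400 = 0.990776
After-tax real rate = 0.990776 − 1 → -0.922%.

-0.922%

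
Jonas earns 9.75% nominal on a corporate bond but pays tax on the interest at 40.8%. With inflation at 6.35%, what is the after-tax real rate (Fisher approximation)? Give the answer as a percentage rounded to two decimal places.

-0.58%

After-tax nominal return = 9.75% × (1 − 0.408) = 5.7720%.
r ≈ 5.7720% − 6.35% → -0.58%.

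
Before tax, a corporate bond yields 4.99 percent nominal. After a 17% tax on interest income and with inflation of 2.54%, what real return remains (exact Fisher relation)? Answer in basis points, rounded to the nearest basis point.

156 basis points

After-tax nominal return = 4.99% × (1 − 0.17) = 4.1417%.
1 + r = 1.041417 / 1.02540 = 1.015620
After-tax real rate = 1.015620 − 1 → 156 basis points.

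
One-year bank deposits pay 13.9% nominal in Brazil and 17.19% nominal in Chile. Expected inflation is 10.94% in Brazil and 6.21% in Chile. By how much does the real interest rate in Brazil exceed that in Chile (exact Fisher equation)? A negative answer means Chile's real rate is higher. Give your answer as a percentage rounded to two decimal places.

Brazil: (1 + 0.1390)/(1 + 0.1094) − 1 = 2.6681%
Chile: (1 + 0.1719)/(1 + 0.0621) − 1 = 10.3380%
Differential = 2.6681% − 10.3380% = -7.6699% → -7.67%.

-7.67%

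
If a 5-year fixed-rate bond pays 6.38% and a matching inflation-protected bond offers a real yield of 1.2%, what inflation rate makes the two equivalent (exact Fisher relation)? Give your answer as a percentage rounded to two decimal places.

5.12%

(1 + π) = (1 + i)/(1 + r) = 1.06380 / 1.01200 = 1.051186
Break-even inflation = 1.051186 − 1 → 5.12%.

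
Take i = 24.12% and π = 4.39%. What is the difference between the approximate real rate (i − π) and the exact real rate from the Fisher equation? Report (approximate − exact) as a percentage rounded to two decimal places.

0.83%

Approximate: r ≈ 24.120% − 4.390% = 19.7300%
Exact: (1 + 0.2412)/(1 + 0.0439) − 1 = 18.9003%
Error = 19.7300% − 18.9003% = 0.8297% → 0.83%.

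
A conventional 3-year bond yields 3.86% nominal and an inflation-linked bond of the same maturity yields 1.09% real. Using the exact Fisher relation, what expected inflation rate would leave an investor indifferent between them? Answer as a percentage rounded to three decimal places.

2.740%

(1 + π) = (1 + i)/(1 + r) = 1.03860 / 1.01090 = 1.027401
Break-even inflation = 1.027401 − 1 → 2.740%.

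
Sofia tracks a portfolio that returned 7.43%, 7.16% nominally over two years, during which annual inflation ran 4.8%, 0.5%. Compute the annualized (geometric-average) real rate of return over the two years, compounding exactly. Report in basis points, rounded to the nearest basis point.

Compound the nominal returns: 1.0743 × 1.0716 = 1.15121988.
Compound inflation: 1.0480 × 1.0050 = 1.05324000.
Deflate: 1.15121988 / 1.05324000 = 1.09302712.
Annualized real rate = 1.09302712^(1/2) − 1 = 4.5479% → 455 basis points.

455 basis points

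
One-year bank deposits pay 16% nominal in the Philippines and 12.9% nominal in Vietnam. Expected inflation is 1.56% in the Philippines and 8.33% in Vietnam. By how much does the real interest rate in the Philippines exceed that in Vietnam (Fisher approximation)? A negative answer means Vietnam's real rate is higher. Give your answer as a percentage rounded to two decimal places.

The Philippines: 16% − 1.56% = 14.440%
Vietnam: 12.9% − 8.33% = 4.570%
Differential = 9.870% → 9.87%.

9.87%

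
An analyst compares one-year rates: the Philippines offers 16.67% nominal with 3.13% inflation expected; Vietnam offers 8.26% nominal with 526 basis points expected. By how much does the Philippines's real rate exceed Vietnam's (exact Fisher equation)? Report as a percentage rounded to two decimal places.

The Philippines: (1 + 0.1667)/(1 + 0.0313) − 1 = 13.1291%
Vietnam: (1 + 0.0826)/(1 + 0.0526) − 1 = 2.8501%
Differential = 13.1291% − 2.8501% = 10.2790% → 10.28%.

10.28%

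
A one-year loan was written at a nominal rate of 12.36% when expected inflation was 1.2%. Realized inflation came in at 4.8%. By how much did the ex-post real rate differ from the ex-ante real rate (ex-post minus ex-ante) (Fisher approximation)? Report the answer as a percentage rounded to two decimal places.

-3.60%

Ex-ante: 12.36% − 1.2% = 11.160%
Ex-post: 12.36% − 4.8% = 7.560%
Difference (ex-post − ex-ante) = -3.6000% → -3.60%.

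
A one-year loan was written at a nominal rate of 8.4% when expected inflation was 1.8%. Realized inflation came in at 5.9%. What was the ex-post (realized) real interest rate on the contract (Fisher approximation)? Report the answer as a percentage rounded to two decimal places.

Ex-post: 8.4% − 5.9% = 2.500%
So the realized real rate is 2.50%.

2.50%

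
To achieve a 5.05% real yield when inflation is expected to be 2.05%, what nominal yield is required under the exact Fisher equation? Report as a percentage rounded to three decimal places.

7.204%

(1 + i) = (1 + r)(1 + π) = 1.05050 × 1.02050 = 1.07203525
i = 1.07203525 − 1, so the required nominal rate is 7.204%.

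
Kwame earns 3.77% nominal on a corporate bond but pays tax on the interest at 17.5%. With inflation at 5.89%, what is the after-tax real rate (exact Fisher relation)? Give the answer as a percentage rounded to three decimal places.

After-tax nominal return = 3.77% × (1 − 0.175) = 3.11025%.
1 + r = 1.0311025 / 1.05890 = 0.973749
After-tax real rate = 0.973749 − 1 → -2.625%.

-2.625%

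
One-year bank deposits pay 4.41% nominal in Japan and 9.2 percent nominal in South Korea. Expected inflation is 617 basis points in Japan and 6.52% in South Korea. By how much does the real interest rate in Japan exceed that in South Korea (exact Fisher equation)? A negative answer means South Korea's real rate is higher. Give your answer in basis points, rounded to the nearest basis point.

-417 basis points

Japan: (1 + 0.0441)/(1 + 0.0617) − 1 = -1.6577%
South Korea: (1 + 0.0920)/(1 + 0.0652) − 1 = 2.5160%
Differential = -1.6577% − 2.5160% = -4.1737% → -417 basis points.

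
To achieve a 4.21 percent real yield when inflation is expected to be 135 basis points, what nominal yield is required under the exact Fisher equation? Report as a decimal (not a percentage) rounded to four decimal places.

(1 + i) = (1 + r)(1 + π) = 1.04210 × 1.01350 = 1.05616835
i = 1.05616835 − 1, so the required nominal rate is 0.0562.

0.0562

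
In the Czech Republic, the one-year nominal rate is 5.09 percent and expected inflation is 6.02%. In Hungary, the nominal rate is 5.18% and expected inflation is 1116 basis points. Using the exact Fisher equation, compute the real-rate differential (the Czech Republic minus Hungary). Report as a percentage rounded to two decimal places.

4.50%

The Czech Republic: (1 + 0.0509)/(1 + 0.0602) − 1 = -0.8772%
Hungary: (1 + 0.0518)/(1 + 0.1116) − 1 = -5.3796%
Differential = -0.8772% − (-5.3796%) = 4.5024% → 4.50%.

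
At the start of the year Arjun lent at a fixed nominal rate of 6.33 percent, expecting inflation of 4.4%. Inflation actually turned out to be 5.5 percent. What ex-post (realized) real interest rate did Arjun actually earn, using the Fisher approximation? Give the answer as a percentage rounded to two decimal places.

Ex-post: 6.33% − 5.5% = 0.830%
So the realized real rate is 0.83%.

0.83%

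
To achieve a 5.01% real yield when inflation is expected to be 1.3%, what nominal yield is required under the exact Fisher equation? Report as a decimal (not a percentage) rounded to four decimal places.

(1 + i) = (1 + r)(1 + π) = 1.05010 × 1.01300 = 1.0637513
i = 1.0637513 − 1, so the required nominal rate is 0.0638.

0.0638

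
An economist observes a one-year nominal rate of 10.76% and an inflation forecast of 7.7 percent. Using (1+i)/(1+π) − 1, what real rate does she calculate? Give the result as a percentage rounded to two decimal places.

2.84%

1 + r = 1.10760 / 1.07700 = 1.028412
r = 1.028412 − 1 = 2.8412%, i.e. 2.84%.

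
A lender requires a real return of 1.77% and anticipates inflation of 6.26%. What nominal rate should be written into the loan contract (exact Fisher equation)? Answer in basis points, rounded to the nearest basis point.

814 basis points

(1 + i) = (1 + r)(1 + π) = 1.01770 × 1.06260 = 1.08140802
i = 1.08140802 − 1, so the required nominal rate is 814 basis points.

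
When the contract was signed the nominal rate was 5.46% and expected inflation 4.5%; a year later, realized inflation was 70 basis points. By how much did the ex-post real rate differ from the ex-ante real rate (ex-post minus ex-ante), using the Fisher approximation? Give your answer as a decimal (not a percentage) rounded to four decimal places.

Ex-ante: 5.46% − 4.5% = 0.960%
Ex-post: 5.46% − 0.7% = 4.760%
Difference (ex-post − ex-ante) = 3.8000% → 0.0380.

0.0380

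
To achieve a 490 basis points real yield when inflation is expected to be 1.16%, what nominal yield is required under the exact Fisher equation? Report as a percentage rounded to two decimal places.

(1 + i) = (1 + r)(1 + π) = 1.04900 × 1.01160 = 1.0611684
i = 1.0611684 − 1, so the required nominal rate is 6.12%.

6.12%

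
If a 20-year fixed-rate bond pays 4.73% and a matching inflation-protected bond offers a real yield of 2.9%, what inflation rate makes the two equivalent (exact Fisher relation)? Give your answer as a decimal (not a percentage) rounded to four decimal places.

(1 + π) = (1 + i)/(1 + r) = 1.04730 / 1.02900 = 1.017784
Break-even inflation = 1.017784 − 1 → 0.0178.

0.0178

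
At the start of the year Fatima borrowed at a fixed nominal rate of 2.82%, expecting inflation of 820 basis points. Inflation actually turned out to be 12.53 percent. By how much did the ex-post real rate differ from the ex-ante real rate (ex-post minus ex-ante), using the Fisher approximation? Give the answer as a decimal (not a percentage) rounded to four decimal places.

Ex-ante: 2.82% − 8.2% = -5.380%
Ex-post: 2.82% − 12.53% = -9.710%
Difference (ex-post − ex-ante) = -4.3300% → -0.0433.

-0.0433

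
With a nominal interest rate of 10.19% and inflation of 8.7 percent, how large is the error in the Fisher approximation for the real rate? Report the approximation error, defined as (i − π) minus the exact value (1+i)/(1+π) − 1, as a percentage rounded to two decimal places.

Approximate: r ≈ 10.190% − 8.700% = 1.4900%
Exact: (1 + 0.1019)/(1 + 0.0870) − 1 = 1.3707%
Error = 1.4900% − 1.3707% = 0.1193% → 0.12%.

0.12%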